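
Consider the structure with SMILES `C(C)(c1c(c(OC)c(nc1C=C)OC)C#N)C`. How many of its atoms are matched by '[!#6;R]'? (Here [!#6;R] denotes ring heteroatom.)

1

The query [!#6;R] means: non-carbon atom that is part of a ring.
Check the 17 heavy atoms by environment: 1× n (aromatic, in 6-ring) → match; 5× c (aromatic, in 6-ring) → no; 8× C (acyclic) → no; 1× N (acyclic) → no; 2× O (acyclic) → no.
That gives 1 matching atom.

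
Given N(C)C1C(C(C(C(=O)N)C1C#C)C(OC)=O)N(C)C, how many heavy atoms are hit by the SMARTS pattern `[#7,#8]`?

6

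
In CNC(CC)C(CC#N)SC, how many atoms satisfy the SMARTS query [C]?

8

The query [C] means: uppercase C matches aliphatic (non-aromatic) carbon only.
Check the 11 heavy atoms by environment: 8× C → match; 1× S → no; 2× N → no.
That gives 8 matching atoms.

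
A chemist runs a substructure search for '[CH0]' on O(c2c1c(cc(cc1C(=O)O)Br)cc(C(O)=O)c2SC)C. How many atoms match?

The query [CH0] means: aliphatic carbon with no attached hydrogen.
Check the 21 heavy atoms by environment: 7× c (aromatic, H0) → no; 3× c (aromatic, H1) → no; 1× Br (H0) → no; 3× O (H0) → no; 2× C (H3) → no; 1× S (H0) → no; 2× C (H0) → match; 2× O (H1) → no.
That gives 2 matching atoms.

2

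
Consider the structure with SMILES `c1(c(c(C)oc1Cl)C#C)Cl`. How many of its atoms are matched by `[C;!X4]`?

2

The query [C;!X4] means: aliphatic carbon that does not have four total connections.
Check the 10 heavy atoms by environment: 1× o (aromatic, X2) → no; 4× c (aromatic, X3) → no; 2× Cl (X1) → no; 2× C (X2) → match; 1× C (X4) → no.
That gives 2 matching atoms.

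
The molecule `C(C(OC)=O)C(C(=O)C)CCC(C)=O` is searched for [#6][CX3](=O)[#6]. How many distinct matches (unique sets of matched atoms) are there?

2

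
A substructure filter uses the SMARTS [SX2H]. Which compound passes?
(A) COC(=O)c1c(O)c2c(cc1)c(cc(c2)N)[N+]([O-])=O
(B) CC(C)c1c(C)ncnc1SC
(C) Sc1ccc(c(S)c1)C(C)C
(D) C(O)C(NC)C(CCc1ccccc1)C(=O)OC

C

[SX2H] describes an aliphatic sulfur with two connections, one being H (a thiol).
(A) has a hydroxyl group (-OH) but it is an -OH, not an -SH.
(B) has a methylthio ether (-SCH3) but the sulfur has H0 (bonded to two carbons), not H1.
(C) contains a thiol (-SH), which satisfies every atom and bond constraint.
(D) has a hydroxyl group (-OH) but it is an -OH, not an -SH.
So the answer is (C).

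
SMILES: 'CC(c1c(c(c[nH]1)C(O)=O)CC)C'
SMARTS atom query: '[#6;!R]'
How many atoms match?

6

Check the 13 heavy atoms by environment: 1× n (aromatic, in 5-ring) → no; 4× c (aromatic, in 5-ring) → no; 6× C (acyclic) → match; 2× O (acyclic) → no.
That gives 6 matching atoms.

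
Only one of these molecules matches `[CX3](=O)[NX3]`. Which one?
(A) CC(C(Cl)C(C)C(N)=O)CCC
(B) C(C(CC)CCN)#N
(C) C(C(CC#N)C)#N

A

[CX3](=O)[NX3] describes a carbonyl carbon bonded to a trivalent nitrogen (an amide).
(A) contains a primary amide (-C(=O)NH2), which satisfies every atom and bond constraint.
(B) has a nitrile (-C#N) but the nitrile N is NX1 (triple-bonded), not NX3.
(C) has a nitrile (-C#N) but the nitrile N is NX1 (triple-bonded), not NX3.
So the answer is (A).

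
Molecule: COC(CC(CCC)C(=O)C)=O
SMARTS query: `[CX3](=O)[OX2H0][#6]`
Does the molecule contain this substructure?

The pattern [CX3](=O)[OX2H0][#6] describes a carbonyl carbon bonded to an oxygen that is itself bonded to carbon (no H on that O) — an ester.
The molecule carries a methyl-ester group (-C(=O)OCH3), whose atoms satisfy every constraint of the query, so the pattern matches.

Yes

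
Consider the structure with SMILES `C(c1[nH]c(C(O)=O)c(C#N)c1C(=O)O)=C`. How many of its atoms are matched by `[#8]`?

4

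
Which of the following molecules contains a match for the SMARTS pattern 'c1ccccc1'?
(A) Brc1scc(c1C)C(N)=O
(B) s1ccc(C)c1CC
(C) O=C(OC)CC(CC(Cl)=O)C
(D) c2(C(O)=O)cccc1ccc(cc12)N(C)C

c1ccccc1 describes six aromatic carbons in a ring (a benzene ring).
(A) has a methyl group (-CH3) but no six-membered all-carbon aromatic ring is present.
(B) has a methyl group (-CH3) but no six-membered all-carbon aromatic ring is present.
(C) has a methyl group (-CH3) but no six-membered all-carbon aromatic ring is present.
(D) contains the required atom environment, so the pattern matches.
So the answer is (D).

D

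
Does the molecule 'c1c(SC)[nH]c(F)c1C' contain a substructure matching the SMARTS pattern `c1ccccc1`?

The pattern c1ccccc1 describes six aromatic carbons in a ring — a benzene ring.
The closest candidate here is a methyl group (-CH3), but no six-membered all-carbon aromatic ring is present. No other fragment satisfies the full query, so there is no match.

No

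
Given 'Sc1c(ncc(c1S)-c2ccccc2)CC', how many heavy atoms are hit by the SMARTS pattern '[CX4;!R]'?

2

Check the 16 heavy atoms by environment: 1× n (aromatic, X2, in 6-ring) → no; 11× c (aromatic, X3, in 6-ring) → no; 2× S (X2, acyclic) → no; 2× C (X4, acyclic) → match.
That gives 2 matching atoms.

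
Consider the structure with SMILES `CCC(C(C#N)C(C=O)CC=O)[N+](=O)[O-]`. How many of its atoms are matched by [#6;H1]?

The query [#6;H1] means: any carbon bearing exactly one hydrogen.
Check the 15 heavy atoms by environment: 2× C (H2) → no; 5× C (H1) → match; 1× C (H3) → no; 1× N (charge +1, H0) → no; 1× O (charge -1, H0) → no; 3× O (H0) → no; 1× C (H0) → no; 1× N (H0) → no.
That gives 5 matching atoms.

5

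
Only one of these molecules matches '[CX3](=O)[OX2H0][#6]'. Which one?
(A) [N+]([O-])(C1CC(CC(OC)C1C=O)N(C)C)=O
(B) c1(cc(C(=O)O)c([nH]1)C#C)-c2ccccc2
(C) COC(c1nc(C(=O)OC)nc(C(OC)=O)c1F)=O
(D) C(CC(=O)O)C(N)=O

C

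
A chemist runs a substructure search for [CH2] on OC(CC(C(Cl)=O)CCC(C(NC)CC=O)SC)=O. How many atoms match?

4

Check the 19 heavy atoms by environment: 4× C (H2) → match; 4× C (H1) → no; 2× C (H0) → no; 3× O (H0) → no; 1× Cl (H0) → no; 1× O (H1) → no; 1× N (H1) → no; 2× C (H3) → no; 1× S (H0) → no.
That gives 4 matching atoms.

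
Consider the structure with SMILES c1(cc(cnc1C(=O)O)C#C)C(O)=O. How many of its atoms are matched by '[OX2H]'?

The query [OX2H] means: aliphatic oxygen with two connections, one of which is H — an -OH oxygen.
Check the 14 heavy atoms by environment: 1× n (aromatic, H0, X2) → no; 2× c (aromatic, H1, X3) → no; 3× c (aromatic, H0, X3) → no; 2× C (H0, X3) → no; 2× O (H0, X1) → no; 2× O (H1, X2) → match; 1× C (H0, X2) → no; 1× C (H1, X2) → no.
That gives 2 matching atoms.

2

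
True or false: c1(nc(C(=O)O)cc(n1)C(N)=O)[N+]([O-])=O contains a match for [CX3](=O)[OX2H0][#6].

False

The pattern [CX3](=O)[OX2H0][#6] describes a carbonyl carbon bonded to an oxygen that is itself bonded to carbon (no H on that O) — an ester.
The closest candidate here is a primary amide (-C(=O)NH2), but the carbonyl is bonded to N, not to an O-C linkage. No other fragment satisfies the full query, so there is no match.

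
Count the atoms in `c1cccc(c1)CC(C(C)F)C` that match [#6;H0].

The query [#6;H0] means: any carbon with no attached hydrogen.
Check the 12 heavy atoms by environment: 1× C (H2) → no; 2× C (H1) → no; 2× C (H3) → no; 1× c (aromatic, H0) → match; 5× c (aromatic, H1) → no; 1× F (H0) → no.
That gives 1 matching atom.

1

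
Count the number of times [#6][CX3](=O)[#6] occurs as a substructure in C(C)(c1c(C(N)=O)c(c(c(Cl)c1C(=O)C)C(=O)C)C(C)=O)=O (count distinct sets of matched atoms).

[#6][CX3](=O)[#6] is the SMARTS for a ketone: a carbonyl carbon (no H) flanked by two carbons.
The molecule carries 4 separate instances of an acetyl/ketone group (-C(=O)CH3) meeting every constraint; each maps to a distinct set of atoms, giving 4 matches.

4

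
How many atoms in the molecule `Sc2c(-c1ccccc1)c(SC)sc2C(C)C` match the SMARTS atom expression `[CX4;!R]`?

Check the 17 heavy atoms by environment: 1× s (aromatic, X2, in 5-ring) → no; 4× c (aromatic, X3, in 5-ring) → no; 4× C (X4, acyclic) → match; 2× S (X2, acyclic) → no; 6× c (aromatic, X3, in 6-ring) → no.
That gives 4 matching atoms.

4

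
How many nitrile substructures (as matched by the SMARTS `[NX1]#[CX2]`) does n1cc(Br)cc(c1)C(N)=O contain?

0

[NX1]#[CX2] is the SMARTS for a nitrile: a nitrogen triple-bonded to a two-connected carbon.
The molecule has a primary amide (-C(=O)NH2), but the nitrogen is NX3, not NX1; nothing else fits, so there are 0 matches.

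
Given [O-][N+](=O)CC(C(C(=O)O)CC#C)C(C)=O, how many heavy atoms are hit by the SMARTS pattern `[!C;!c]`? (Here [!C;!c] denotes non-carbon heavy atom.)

6

The query [!C;!c] means: neither aliphatic nor aromatic carbon — same as [!#6].
Check the 15 heavy atoms by environment: 9× C → no; 4× O → match; 1× N (charge +1) → match; 1× O (charge -1) → match.
Summing the matching environments: 4 + 1 + 1 = 6 matching atoms.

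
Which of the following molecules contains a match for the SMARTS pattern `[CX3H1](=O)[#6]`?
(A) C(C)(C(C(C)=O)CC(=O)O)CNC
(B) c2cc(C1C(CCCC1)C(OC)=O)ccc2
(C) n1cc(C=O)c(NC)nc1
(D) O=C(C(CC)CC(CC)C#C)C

C

[CX3H1](=O)[#6] describes an sp2 carbon with one H, double-bonded to O and single-bonded to carbon (an aldehyde).
(A) has a carboxylic acid group (-C(=O)OH) but the carbonyl carbon has H0 and is bonded to O, not H1.
(B) has a methyl-ester group (-C(=O)OCH3) but the carbonyl carbon has H0, not H1.
(C) contains an aldehyde (-CHO), which satisfies every atom and bond constraint.
(D) has an acetyl/ketone group (-C(=O)CH3) but the carbonyl carbon has H0 (two carbon neighbours), not H1.
So the answer is (C).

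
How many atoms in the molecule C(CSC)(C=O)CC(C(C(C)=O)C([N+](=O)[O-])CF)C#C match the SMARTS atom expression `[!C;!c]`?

7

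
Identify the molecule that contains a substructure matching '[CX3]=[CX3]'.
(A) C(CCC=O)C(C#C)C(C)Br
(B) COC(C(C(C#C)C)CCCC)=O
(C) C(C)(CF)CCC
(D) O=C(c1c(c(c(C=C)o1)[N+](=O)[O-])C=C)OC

D

[CX3]=[CX3] describes a non-aromatic C=C double bond between two sp2 carbons (an alkene).
(A) has an ethynyl group (-C#CH) but the C-C bond is a triple bond, not a double bond.
(B) has an ethynyl group (-C#CH) but the C-C bond is a triple bond, not a double bond.
(C) has an ethyl group (-CH2CH3) but its C-C bond is a single bond between CX4 carbons, not CX3=CX3.
(D) contains a vinyl group (-CH=CH2), which satisfies every atom and bond constraint.
So the answer is (D).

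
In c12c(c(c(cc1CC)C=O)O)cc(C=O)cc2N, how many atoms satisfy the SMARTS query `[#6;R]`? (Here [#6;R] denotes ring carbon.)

Check the 18 heavy atoms by environment: 10× c (aromatic, in 6-ring) → match; 4× C (acyclic) → no; 3× O (acyclic) → no; 1× N (acyclic) → no.
That gives 10 matching atoms.

10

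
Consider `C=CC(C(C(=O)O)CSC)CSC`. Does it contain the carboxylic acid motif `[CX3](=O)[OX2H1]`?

The pattern [CX3](=O)[OX2H1] describes an sp2 carbon double-bonded to O and single-bonded to an -OH oxygen — a carboxylic acid.
The molecule carries a carboxylic acid group (-C(=O)OH), whose atoms satisfy every constraint of the query, so the pattern matches.

Yes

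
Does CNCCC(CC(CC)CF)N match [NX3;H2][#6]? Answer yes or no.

Yes

The pattern [NX3;H2][#6] describes a trivalent nitrogen with two H attached to carbon — a primary amine.
The molecule carries a primary amino group (-NH2), whose atoms satisfy every constraint of the query, so the pattern matches.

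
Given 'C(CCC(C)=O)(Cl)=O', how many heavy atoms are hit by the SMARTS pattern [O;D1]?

The query [O;D1] means: aliphatic oxygen bonded to exactly one heavy atom.
Check the 8 heavy atoms by environment: 2× C (D2) → no; 2× C (D3) → no; 2× O (D1) → match; 1× Cl (D1) → no; 1× C (D1) → no.
That gives 2 matching atoms.

2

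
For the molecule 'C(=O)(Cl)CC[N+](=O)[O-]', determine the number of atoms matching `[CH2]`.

2

Check the 8 heavy atoms by environment: 2× C (H2) → match; 1× N (charge +1, H0) → no; 1× O (charge -1, H0) → no; 2× O (H0) → no; 1× C (H0) → no; 1× Cl (H0) → no.
That gives 2 matching atoms.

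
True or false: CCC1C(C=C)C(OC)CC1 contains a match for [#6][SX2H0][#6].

False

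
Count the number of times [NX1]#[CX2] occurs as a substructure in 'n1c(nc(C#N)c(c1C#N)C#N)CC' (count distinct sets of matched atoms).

[NX1]#[CX2] is the SMARTS for a nitrile: a nitrogen triple-bonded to a two-connected carbon.
The molecule carries 3 separate instances of a nitrile (-C#N) meeting every constraint; each maps to a distinct set of atoms, giving 3 matches.

3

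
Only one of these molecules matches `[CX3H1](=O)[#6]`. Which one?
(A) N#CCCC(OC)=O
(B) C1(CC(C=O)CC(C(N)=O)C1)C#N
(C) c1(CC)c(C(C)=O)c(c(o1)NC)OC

[CX3H1](=O)[#6] describes an sp2 carbon with one H, double-bonded to O and single-bonded to carbon (an aldehyde).
(A) has a methyl-ester group (-C(=O)OCH3) but the carbonyl carbon has H0, not H1.
(B) contains an aldehyde (-CHO), which satisfies every atom and bond constraint.
(C) has an acetyl/ketone group (-C(=O)CH3) but the carbonyl carbon has H0 (two carbon neighbours), not H1.
So the answer is (B).

B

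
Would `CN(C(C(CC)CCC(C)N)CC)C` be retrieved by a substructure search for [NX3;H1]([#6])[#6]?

No

The pattern [NX3;H1]([#6])[#6] describes a trivalent nitrogen with one H, bonded to two carbons — a secondary amine.
The closest candidate here is a dimethylamino group (-N(CH3)2), but the nitrogen has H0, not H1. No other fragment satisfies the full query, so there is no match.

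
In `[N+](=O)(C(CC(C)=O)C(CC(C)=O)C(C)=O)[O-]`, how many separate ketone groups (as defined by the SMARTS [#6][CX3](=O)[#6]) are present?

[#6][CX3](=O)[#6] is the SMARTS for a ketone: a carbonyl carbon (no H) flanked by two carbons.
The molecule carries 3 separate instances of an acetyl/ketone group (-C(=O)CH3) meeting every constraint; each maps to a distinct set of atoms, giving 3 matches.

3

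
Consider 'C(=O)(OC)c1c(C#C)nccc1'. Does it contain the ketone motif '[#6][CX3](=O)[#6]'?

No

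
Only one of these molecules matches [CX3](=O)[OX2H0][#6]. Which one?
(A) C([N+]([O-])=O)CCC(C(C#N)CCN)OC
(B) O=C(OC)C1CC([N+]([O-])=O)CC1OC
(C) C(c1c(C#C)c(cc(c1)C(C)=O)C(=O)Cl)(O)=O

B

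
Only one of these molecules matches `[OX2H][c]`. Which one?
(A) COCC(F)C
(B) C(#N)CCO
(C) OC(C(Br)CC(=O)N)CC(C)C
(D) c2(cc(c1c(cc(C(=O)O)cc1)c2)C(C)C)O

D

[OX2H][c] describes a hydroxyl oxygen attached to an aromatic carbon (a phenol).
(A) has a methoxy ether (-OCH3) but the oxygen has H0, not H1.
(B) has a hydroxyl group (-OH) but the -OH is on an aliphatic carbon, not an aromatic c.
(C) has a hydroxyl group (-OH) but the -OH is on an aliphatic carbon, not an aromatic c.
(D) contains a hydroxyl group (-OH), which satisfies every atom and bond constraint.
So the answer is (D).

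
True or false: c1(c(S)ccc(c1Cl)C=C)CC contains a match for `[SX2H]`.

True

The pattern [SX2H] describes an aliphatic sulfur with two connections, one being H — a thiol.
The molecule carries a thiol (-SH), whose atoms satisfy every constraint of the query, so the pattern matches.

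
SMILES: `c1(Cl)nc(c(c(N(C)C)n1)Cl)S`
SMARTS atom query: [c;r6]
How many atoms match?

Check the 12 heavy atoms by environment: 2× n (aromatic, in 6-ring) → no; 4× c (aromatic, in 6-ring) → match; 2× Cl (acyclic) → no; 1× N (acyclic) → no; 2× C (acyclic) → no; 1× S (acyclic) → no.
That gives 4 matching atoms.

4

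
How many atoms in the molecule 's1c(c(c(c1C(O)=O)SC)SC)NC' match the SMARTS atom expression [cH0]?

The query [cH0] means: aromatic carbon with no attached hydrogen (substituted or ring-fusion).
Check the 14 heavy atoms by environment: 1× s (aromatic, H0) → no; 4× c (aromatic, H0) → match; 1× C (H0) → no; 1× O (H0) → no; 1× O (H1) → no; 2× S (H0) → no; 3× C (H3) → no; 1× N (H1) → no.
That gives 4 matching atoms.

4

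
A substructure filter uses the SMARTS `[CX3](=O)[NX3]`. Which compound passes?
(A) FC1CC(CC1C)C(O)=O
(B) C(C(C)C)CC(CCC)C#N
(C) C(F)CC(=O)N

[CX3](=O)[NX3] describes a carbonyl carbon bonded to a trivalent nitrogen (an amide).
(A) has a carboxylic acid group (-C(=O)OH) but the carbonyl is bonded to O, not to an NX3 nitrogen.
(B) has a nitrile (-C#N) but the nitrile N is NX1 (triple-bonded), not NX3.
(C) contains a primary amide (-C(=O)NH2), which satisfies every atom and bond constraint.
So the answer is (C).

C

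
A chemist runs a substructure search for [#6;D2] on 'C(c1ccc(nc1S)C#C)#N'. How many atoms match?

4

Check the 11 heavy atoms by environment: 1× n (aromatic, D2) → no; 3× c (aromatic, D3) → no; 2× c (aromatic, D2) → match; 2× C (D2) → match; 1× C (D1) → no; 1× N (D1) → no; 1× S (D1) → no.
Summing the matching environments: 2 + 2 = 4 matching atoms.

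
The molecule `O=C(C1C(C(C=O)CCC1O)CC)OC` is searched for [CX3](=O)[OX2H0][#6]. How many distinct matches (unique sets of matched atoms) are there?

1

[CX3](=O)[OX2H0][#6] is the SMARTS for an ester: a carbonyl carbon bonded to an oxygen that is itself bonded to carbon (no H on that O).
Exactly one fragment in the molecule meets all constraints, giving 1 match.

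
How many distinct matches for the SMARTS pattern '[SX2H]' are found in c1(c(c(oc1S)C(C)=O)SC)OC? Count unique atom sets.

1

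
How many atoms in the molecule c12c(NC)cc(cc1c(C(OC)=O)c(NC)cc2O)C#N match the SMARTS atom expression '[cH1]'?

3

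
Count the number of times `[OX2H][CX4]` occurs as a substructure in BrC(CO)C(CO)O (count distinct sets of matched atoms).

3

[OX2H][CX4] is the SMARTS for an aliphatic alcohol: a hydroxyl oxygen bound to an sp3 (X4) carbon.
The molecule carries 3 separate instances of a hydroxyl group (-OH) meeting every constraint; each maps to a distinct set of atoms, giving 3 matches.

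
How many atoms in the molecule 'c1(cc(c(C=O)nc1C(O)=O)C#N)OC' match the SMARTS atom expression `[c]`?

5

The query [c] means: lowercase c matches aromatic carbon only.
Check the 15 heavy atoms by environment: 1× n (aromatic) → no; 5× c (aromatic) → match; 4× O → no; 4× C → no; 1× N → no.
That gives 5 matching atoms.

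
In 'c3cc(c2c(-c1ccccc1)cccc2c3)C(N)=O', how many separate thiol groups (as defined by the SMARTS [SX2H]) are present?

0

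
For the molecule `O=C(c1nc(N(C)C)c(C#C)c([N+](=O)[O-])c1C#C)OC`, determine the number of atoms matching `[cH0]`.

The query [cH0] means: aromatic carbon with no attached hydrogen (substituted or ring-fusion).
Check the 20 heavy atoms by environment: 1× n (aromatic, H0) → no; 5× c (aromatic, H0) → match; 3× C (H0) → no; 2× C (H1) → no; 3× O (H0) → no; 3× C (H3) → no; 1× N (H0) → no; 1× N (charge +1, H0) → no; 1× O (charge -1, H0) → no.
That gives 5 matching atoms.

5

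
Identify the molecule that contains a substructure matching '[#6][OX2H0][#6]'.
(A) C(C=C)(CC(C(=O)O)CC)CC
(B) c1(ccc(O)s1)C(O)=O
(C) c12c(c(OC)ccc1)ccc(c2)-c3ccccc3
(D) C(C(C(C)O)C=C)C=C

C

[#6][OX2H0][#6] describes an aliphatic oxygen bridging two carbons with no H on the oxygen (an ether).
(A) has a carboxylic acid group (-C(=O)OH) but the -OH oxygen has H1; the =O is OX1, not OX2.
(B) has a carboxylic acid group (-C(=O)OH) but the -OH oxygen has H1; the =O is OX1, not OX2.
(C) contains a methoxy ether (-OCH3), which satisfies every atom and bond constraint.
(D) has a hydroxyl group (-OH) but the oxygen has H1, not H0 bridging two carbons.
So the answer is (C).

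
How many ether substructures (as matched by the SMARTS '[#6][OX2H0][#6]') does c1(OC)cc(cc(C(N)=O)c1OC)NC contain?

[#6][OX2H0][#6] is the SMARTS for an ether: an aliphatic oxygen bridging two carbons with no H on the oxygen.
The molecule carries 2 separate instances of a methoxy ether (-OCH3) meeting every constraint; each maps to a distinct set of atoms, giving 2 matches.

2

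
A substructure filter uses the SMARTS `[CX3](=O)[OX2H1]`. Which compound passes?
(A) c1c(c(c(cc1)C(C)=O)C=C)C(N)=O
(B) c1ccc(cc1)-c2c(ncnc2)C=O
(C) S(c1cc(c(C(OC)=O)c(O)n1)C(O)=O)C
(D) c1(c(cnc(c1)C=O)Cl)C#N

C

[CX3](=O)[OX2H1] describes an sp2 carbon double-bonded to O and single-bonded to an -OH oxygen (a carboxylic acid).
(A) has a primary amide (-C(=O)NH2) but the carbonyl is bonded to N, not to an -OH oxygen.
(B) has an aldehyde (-CHO) but there is no singly-bonded oxygen on the carbonyl carbon.
(C) contains a carboxylic acid group (-C(=O)OH), which satisfies every atom and bond constraint.
(D) has an aldehyde (-CHO) but there is no singly-bonded oxygen on the carbonyl carbon.
So the answer is (C).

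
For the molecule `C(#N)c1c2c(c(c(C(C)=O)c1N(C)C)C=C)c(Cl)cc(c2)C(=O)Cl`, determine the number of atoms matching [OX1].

2

The query [OX1] means: aliphatic oxygen with one total connection — typically a carbonyl =O or an oxide.
Check the 24 heavy atoms by environment: 10× c (aromatic, X3) → no; 1× N (X3) → no; 3× C (X4) → no; 2× Cl (X1) → no; 4× C (X3) → no; 2× O (X1) → match; 1× C (X2) → no; 1× N (X1) → no.
That gives 2 matching atoms.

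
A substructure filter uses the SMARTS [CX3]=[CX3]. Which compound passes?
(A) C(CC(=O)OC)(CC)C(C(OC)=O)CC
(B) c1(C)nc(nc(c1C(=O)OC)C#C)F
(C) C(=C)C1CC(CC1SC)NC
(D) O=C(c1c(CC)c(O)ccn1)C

C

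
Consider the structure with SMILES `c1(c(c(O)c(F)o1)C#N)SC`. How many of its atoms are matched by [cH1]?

0

Check the 11 heavy atoms by environment: 1× o (aromatic, H0) → no; 4× c (aromatic, H0) → no; 1× C (H0) → no; 1× N (H0) → no; 1× S (H0) → no; 1× C (H3) → no; 1× O (H1) → no; 1× F (H0) → no.
No environment satisfies the query, so 0 matching atoms.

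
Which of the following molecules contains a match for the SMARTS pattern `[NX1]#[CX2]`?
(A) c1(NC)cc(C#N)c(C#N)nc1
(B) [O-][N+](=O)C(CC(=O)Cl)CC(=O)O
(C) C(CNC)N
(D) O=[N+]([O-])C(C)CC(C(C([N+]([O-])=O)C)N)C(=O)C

A

[NX1]#[CX2] describes a nitrogen triple-bonded to a two-connected carbon (a nitrile).
(A) contains a nitrile (-C#N), which satisfies every atom and bond constraint.
(B) has a nitro group (-[N+](=O)[O-]) but there is no C#N triple bond.
(C) has a primary amino group (-NH2) but the nitrogen is NX3 (three connections), not NX1 triple-bonded.
(D) has a nitro group (-[N+](=O)[O-]) but there is no C#N triple bond.
So the answer is (A).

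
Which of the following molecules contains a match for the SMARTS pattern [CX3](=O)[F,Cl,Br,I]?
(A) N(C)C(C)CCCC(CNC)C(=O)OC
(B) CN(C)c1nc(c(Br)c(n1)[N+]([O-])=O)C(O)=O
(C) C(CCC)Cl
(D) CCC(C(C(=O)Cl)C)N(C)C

D

[CX3](=O)[F,Cl,Br,I] describes a carbonyl carbon bonded to a halogen (an acyl halide).
(A) has a methyl-ester group (-C(=O)OCH3) but the carbonyl is bonded to -O-C, not to a halogen.
(B) has a carboxylic acid group (-C(=O)OH) but the carbonyl is bonded to -OH, not to a halogen.
(C) has a chloro substituent but the Cl is not on a carbonyl carbon.
(D) contains an acyl chloride (-C(=O)Cl), which satisfies every atom and bond constraint.
So the answer is (D).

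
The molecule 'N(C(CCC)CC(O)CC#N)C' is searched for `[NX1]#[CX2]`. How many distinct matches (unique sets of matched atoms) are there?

1

[NX1]#[CX2] is the SMARTS for a nitrile: a nitrogen triple-bonded to a two-connected carbon.
Exactly one fragment in the molecule meets all constraints, giving 1 match.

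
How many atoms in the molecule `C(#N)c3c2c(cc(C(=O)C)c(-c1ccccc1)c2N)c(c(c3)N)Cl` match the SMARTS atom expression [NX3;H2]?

2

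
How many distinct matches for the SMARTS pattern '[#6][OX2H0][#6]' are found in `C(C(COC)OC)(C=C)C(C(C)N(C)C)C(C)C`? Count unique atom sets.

2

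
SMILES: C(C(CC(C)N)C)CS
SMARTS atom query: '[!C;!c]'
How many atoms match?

The query [!C;!c] means: neither aliphatic nor aromatic carbon — same as [!#6].
Check the 9 heavy atoms by environment: 7× C → no; 1× S → match; 1× N → match.
Summing the matching environments: 1 + 1 = 2 matching atoms.

2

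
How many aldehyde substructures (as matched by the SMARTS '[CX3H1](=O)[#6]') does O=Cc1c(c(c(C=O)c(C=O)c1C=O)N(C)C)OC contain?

[CX3H1](=O)[#6] is the SMARTS for an aldehyde: an sp2 carbon with one H, double-bonded to O and single-bonded to carbon.
The molecule carries 4 separate instances of an aldehyde (-CHO) meeting every constraint; each maps to a distinct set of atoms, giving 4 matches.

4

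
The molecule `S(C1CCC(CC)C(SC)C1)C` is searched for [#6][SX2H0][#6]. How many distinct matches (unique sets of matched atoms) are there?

[#6][SX2H0][#6] is the SMARTS for a thioether: an aliphatic sulfur bridging two carbons with no H on the sulfur.
The molecule carries 2 separate instances of a methylthio ether (-SCH3) meeting every constraint; each maps to a distinct set of atoms, giving 2 matches.

2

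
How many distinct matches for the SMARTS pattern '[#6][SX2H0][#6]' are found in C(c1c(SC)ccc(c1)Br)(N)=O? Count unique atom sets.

[#6][SX2H0][#6] is the SMARTS for a thioether: an aliphatic sulfur bridging two carbons with no H on the sulfur.
Exactly one fragment in the molecule meets all constraints, giving 1 match.

1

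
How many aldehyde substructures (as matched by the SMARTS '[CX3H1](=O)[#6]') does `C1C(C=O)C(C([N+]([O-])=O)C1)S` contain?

1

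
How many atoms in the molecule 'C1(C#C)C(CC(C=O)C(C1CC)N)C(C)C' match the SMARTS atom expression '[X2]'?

2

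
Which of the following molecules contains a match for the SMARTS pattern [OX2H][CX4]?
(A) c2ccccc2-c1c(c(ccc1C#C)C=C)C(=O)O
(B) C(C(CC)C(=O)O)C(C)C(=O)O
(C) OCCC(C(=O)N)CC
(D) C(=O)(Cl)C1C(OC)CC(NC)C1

C

[OX2H][CX4] describes a hydroxyl oxygen bound to an sp3 (X4) carbon (an aliphatic alcohol).
(A) has a carboxylic acid group (-C(=O)OH) but the -OH is on a CX3 carbonyl carbon, not a CX4 carbon.
(B) has a carboxylic acid group (-C(=O)OH) but the -OH is on a CX3 carbonyl carbon, not a CX4 carbon.
(C) contains a hydroxyl group (-OH), which satisfies every atom and bond constraint.
(D) has a methoxy ether (-OCH3) but the oxygen has H0 (ether), not H1.
So the answer is (C).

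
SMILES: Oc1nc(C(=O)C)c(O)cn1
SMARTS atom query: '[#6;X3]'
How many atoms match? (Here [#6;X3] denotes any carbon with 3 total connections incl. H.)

The query [#6;X3] means: any carbon (aromatic or not) with three total connections.
Check the 11 heavy atoms by environment: 2× n (aromatic, X2) → no; 4× c (aromatic, X3) → match; 1× C (X3) → match; 1× O (X1) → no; 1× C (X4) → no; 2× O (X2) → no.
Summing the matching environments: 4 + 1 = 5 matching atoms.

5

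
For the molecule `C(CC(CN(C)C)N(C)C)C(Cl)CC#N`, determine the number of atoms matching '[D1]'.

6

The query [D1] means: atom with exactly one heavy-atom neighbour (degree 1).
Check the 15 heavy atoms by environment: 5× C (D2) → no; 2× C (D3) → no; 1× Cl (D1) → match; 1× N (D1) → match; 2× N (D3) → no; 4× C (D1) → match.
Summing the matching environments: 1 + 1 + 4 = 6 matching atoms.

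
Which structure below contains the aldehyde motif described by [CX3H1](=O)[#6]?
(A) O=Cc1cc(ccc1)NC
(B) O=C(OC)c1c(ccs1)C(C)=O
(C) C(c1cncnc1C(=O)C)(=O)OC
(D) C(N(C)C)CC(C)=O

A

[CX3H1](=O)[#6] describes an sp2 carbon with one H, double-bonded to O and single-bonded to carbon (an aldehyde).
(A) contains an aldehyde (-CHO), which satisfies every atom and bond constraint.
(B) has an acetyl/ketone group (-C(=O)CH3) but the carbonyl carbon has H0 (two carbon neighbours), not H1.
(C) has a methyl-ester group (-C(=O)OCH3) but the carbonyl carbon has H0, not H1.
(D) has an acetyl/ketone group (-C(=O)CH3) but the carbonyl carbon has H0 (two carbon neighbours), not H1.
So the answer is (A).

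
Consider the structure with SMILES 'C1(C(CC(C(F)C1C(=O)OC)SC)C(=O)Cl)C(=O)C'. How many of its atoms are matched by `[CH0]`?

3

The query [CH0] means: aliphatic carbon with no attached hydrogen.
Check the 19 heavy atoms by environment: 5× C (H1) → no; 1× C (H2) → no; 3× C (H0) → match; 4× O (H0) → no; 1× Cl (H0) → no; 1× F (H0) → no; 1× S (H0) → no; 3× C (H3) → no.
That gives 3 matching atoms.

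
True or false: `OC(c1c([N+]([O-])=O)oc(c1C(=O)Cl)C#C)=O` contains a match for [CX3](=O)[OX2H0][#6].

False

The pattern [CX3](=O)[OX2H0][#6] describes a carbonyl carbon bonded to an oxygen that is itself bonded to carbon (no H on that O) — an ester.
The closest candidate here is a carboxylic acid group (-C(=O)OH), but the singly-bonded O carries H (OX2H1, not H0). No other fragment satisfies the full query, so there is no match.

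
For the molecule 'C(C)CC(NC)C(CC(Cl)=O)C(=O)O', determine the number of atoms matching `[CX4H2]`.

3

The query [CX4H2] means: sp3 carbon (X4) with exactly two hydrogens.
Check the 14 heavy atoms by environment: 3× C (H2, X4) → match; 2× C (H1, X4) → no; 1× N (H1, X3) → no; 2× C (H3, X4) → no; 2× C (H0, X3) → no; 2× O (H0, X1) → no; 1× O (H1, X2) → no; 1× Cl (H0, X1) → no.
That gives 3 matching atoms.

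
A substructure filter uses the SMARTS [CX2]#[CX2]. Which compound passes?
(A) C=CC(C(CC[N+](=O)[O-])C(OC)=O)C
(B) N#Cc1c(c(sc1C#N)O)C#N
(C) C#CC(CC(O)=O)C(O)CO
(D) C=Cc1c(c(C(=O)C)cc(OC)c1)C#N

[CX2]#[CX2] describes a carbon-carbon triple bond (an alkyne).
(A) has a vinyl group (-CH=CH2) but the C=C is a double bond; both carbons are CX3, not CX2.
(B) has a nitrile (-C#N) but the triple bond is C#N, not C#C.
(C) contains an ethynyl group (-C#CH), which satisfies every atom and bond constraint.
(D) has a vinyl group (-CH=CH2) but the C=C is a double bond; both carbons are CX3, not CX2.
So the answer is (C).

C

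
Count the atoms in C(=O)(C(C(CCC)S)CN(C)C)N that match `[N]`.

The query [N] means: uppercase N matches aliphatic (non-aromatic) nitrogen only.
Check the 13 heavy atoms by environment: 9× C → no; 1× O → no; 2× N → match; 1× S → no.
That gives 2 matching atoms.

2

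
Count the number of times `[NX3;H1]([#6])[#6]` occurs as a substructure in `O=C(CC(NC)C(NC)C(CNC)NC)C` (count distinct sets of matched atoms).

4

[NX3;H1]([#6])[#6] is the SMARTS for a secondary amine: a trivalent nitrogen with one H, bonded to two carbons.
The molecule carries 4 separate instances of an N-methylamino group (-NHCH3) meeting every constraint; each maps to a distinct set of atoms, giving 4 matches.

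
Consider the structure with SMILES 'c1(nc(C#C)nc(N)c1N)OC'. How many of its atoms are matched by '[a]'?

6

Check the 12 heavy atoms by environment: 2× n (aromatic) → match; 4× c (aromatic) → match; 1× O → no; 3× C → no; 2× N → no.
Summing the matching environments: 2 + 4 = 6 matching atoms.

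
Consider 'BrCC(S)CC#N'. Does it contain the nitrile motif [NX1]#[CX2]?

Yes

The pattern [NX1]#[CX2] describes a nitrogen triple-bonded to a two-connected carbon — a nitrile.
The molecule carries a nitrile (-C#N), whose atoms satisfy every constraint of the query, so the pattern matches.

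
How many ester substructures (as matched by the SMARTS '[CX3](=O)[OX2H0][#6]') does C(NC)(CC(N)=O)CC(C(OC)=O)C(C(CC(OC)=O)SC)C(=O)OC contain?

3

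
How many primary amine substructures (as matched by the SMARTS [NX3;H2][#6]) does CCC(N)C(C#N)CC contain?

1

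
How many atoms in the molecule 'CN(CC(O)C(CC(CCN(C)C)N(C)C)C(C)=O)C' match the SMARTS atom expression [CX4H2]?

4

The query [CX4H2] means: sp3 carbon (X4) with exactly two hydrogens.
Check the 20 heavy atoms by environment: 4× C (H2, X4) → match; 3× C (H1, X4) → no; 3× N (H0, X3) → no; 7× C (H3, X4) → no; 1× O (H1, X2) → no; 1× C (H0, X3) → no; 1× O (H0, X1) → no.
That gives 4 matching atoms.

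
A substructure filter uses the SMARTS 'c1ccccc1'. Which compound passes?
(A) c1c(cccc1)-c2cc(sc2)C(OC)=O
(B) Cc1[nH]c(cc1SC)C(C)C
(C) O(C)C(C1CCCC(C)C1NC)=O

c1ccccc1 describes six aromatic carbons in a ring (a benzene ring).
(A) contains a phenyl ring, which satisfies every atom and bond constraint.
(B) has a methyl group (-CH3) but no six-membered all-carbon aromatic ring is present.
(C) has a methyl group (-CH3) but no six-membered all-carbon aromatic ring is present.
So the answer is (A).

A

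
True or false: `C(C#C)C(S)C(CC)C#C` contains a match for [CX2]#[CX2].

The pattern [CX2]#[CX2] describes a carbon-carbon triple bond — an alkyne.
The molecule carries an ethynyl group (-C#CH), whose atoms satisfy every constraint of the query, so the pattern matches.

True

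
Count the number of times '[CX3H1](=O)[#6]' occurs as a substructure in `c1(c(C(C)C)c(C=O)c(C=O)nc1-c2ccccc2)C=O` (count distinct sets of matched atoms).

3

[CX3H1](=O)[#6] is the SMARTS for an aldehyde: an sp2 carbon with one H, double-bonded to O and single-bonded to carbon.
The molecule carries 3 separate instances of an aldehyde (-CHO) meeting every constraint; each maps to a distinct set of atoms, giving 3 matches.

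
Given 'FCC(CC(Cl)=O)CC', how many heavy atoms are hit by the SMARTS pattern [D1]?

The query [D1] means: atom with exactly one heavy-atom neighbour (degree 1).
Check the 9 heavy atoms by environment: 3× C (D2) → no; 2× C (D3) → no; 1× C (D1) → match; 1× F (D1) → match; 1× O (D1) → match; 1× Cl (D1) → match.
Summing the matching environments: 1 + 1 + 1 + 1 = 4 matching atoms.

4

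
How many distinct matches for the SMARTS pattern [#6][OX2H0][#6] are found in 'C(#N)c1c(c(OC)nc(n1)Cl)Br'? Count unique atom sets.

1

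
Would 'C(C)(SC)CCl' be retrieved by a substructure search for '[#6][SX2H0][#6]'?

Yes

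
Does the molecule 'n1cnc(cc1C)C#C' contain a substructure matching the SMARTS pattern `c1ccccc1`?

No

The pattern c1ccccc1 describes six aromatic carbons in a ring — a benzene ring.
The closest candidate here is a methyl group (-CH3), but no six-membered all-carbon aromatic ring is present. No other fragment satisfies the full query, so there is no match.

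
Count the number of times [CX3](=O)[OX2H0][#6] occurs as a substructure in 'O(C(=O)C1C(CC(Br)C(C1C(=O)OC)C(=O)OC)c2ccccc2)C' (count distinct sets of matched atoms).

3

[CX3](=O)[OX2H0][#6] is the SMARTS for an ester: a carbonyl carbon bonded to an oxygen that is itself bonded to carbon (no H on that O).
The molecule carries 3 separate instances of a methyl-ester group (-C(=O)OCH3) meeting every constraint; each maps to a distinct set of atoms, giving 3 matches.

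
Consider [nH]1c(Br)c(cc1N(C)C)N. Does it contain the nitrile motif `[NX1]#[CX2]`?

The pattern [NX1]#[CX2] describes a nitrogen triple-bonded to a two-connected carbon — a nitrile.
The closest candidate here is a primary amino group (-NH2), but the nitrogen is NX3 (three connections), not NX1 triple-bonded. No other fragment satisfies the full query, so there is no match.

No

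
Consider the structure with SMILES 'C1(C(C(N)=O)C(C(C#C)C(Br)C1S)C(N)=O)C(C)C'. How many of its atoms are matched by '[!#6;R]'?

0

The query [!#6;R] means: non-carbon atom that is part of a ring.
Check the 19 heavy atoms by environment: 6× C (in 6-ring) → no; 7× C (acyclic) → no; 2× O (acyclic) → no; 2× N (acyclic) → no; 1× S (acyclic) → no; 1× Br (acyclic) → no.
No environment satisfies the query, so 0 matching atoms.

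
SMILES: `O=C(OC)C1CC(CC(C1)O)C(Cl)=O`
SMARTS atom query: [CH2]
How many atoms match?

3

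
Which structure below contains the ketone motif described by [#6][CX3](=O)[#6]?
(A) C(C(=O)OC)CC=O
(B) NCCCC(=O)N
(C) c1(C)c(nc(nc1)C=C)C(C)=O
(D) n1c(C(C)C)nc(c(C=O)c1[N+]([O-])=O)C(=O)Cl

[#6][CX3](=O)[#6] describes a carbonyl carbon (no H) flanked by two carbons (a ketone).
(A) has a methyl-ester group (-C(=O)OCH3) but one neighbour of the carbonyl carbon is O, not C.
(B) has a primary amide (-C(=O)NH2) but one neighbour of the carbonyl carbon is N, not C.
(C) contains an acetyl/ketone group (-C(=O)CH3), which satisfies every atom and bond constraint.
(D) has an aldehyde (-CHO) but the carbonyl carbon has H1, so it is not flanked by two carbons.
So the answer is (C).

C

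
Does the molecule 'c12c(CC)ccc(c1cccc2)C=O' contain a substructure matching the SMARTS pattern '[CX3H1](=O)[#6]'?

The pattern [CX3H1](=O)[#6] describes an sp2 carbon with one H, double-bonded to O and single-bonded to carbon — an aldehyde.
The molecule carries an aldehyde (-CHO), whose atoms satisfy every constraint of the query, so the pattern matches.

Yes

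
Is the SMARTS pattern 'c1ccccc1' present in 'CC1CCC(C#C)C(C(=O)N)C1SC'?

No

The pattern c1ccccc1 describes six aromatic carbons in a ring — a benzene ring.
The closest candidate here is a methyl group (-CH3), but no six-membered all-carbon aromatic ring is present. No other fragment satisfies the full query, so there is no match.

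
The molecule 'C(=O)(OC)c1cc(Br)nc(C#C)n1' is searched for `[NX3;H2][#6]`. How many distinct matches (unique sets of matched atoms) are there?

0

[NX3;H2][#6] is the SMARTS for a primary amine: a trivalent nitrogen with two H attached to carbon.
No fragment in the molecule satisfies every constraint, giving 0 matches.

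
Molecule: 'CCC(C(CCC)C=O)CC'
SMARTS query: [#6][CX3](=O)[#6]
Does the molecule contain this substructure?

The pattern [#6][CX3](=O)[#6] describes a carbonyl carbon (no H) flanked by two carbons — a ketone.
The closest candidate here is an aldehyde (-CHO), but the carbonyl carbon has H1, so it is not flanked by two carbons. No other fragment satisfies the full query, so there is no match.

No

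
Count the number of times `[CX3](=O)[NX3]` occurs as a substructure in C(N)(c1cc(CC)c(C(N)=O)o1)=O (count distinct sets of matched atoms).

[CX3](=O)[NX3] is the SMARTS for an amide: a carbonyl carbon bonded to a trivalent nitrogen.
The molecule carries 2 separate instances of a primary amide (-C(=O)NH2) meeting every constraint; each maps to a distinct set of atoms, giving 2 matches.

2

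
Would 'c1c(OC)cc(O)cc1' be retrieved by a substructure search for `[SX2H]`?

No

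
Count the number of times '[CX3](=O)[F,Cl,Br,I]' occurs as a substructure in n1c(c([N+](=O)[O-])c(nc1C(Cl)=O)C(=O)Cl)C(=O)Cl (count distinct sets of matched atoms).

[CX3](=O)[F,Cl,Br,I] is the SMARTS for an acyl halide: a carbonyl carbon bonded to a halogen.
The molecule carries 3 separate instances of an acyl chloride (-C(=O)Cl) meeting every constraint; each maps to a distinct set of atoms, giving 3 matches.

3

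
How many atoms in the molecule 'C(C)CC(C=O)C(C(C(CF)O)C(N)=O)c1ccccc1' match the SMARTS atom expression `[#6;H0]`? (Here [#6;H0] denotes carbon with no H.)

Check the 21 heavy atoms by environment: 3× C (H2) → no; 5× C (H1) → no; 1× C (H3) → no; 2× O (H0) → no; 1× C (H0) → match; 1× N (H2) → no; 1× F (H0) → no; 1× c (aromatic, H0) → match; 5× c (aromatic, H1) → no; 1× O (H1) → no.
Summing the matching environments: 1 + 1 = 2 matching atoms.

2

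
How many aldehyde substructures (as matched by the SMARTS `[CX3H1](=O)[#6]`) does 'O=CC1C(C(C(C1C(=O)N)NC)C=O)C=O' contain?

3

[CX3H1](=O)[#6] is the SMARTS for an aldehyde: an sp2 carbon with one H, double-bonded to O and single-bonded to carbon.
The molecule carries 3 separate instances of an aldehyde (-CHO) meeting every constraint; each maps to a distinct set of atoms, giving 3 matches.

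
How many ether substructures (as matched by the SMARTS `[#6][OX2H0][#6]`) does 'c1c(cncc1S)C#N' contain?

[#6][OX2H0][#6] is the SMARTS for an ether: an aliphatic oxygen bridging two carbons with no H on the oxygen.
No fragment in the molecule satisfies every constraint, giving 0 matches.

0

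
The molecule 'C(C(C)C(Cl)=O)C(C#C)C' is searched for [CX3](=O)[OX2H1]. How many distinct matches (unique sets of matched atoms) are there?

0

[CX3](=O)[OX2H1] is the SMARTS for a carboxylic acid: an sp2 carbon double-bonded to O and single-bonded to an -OH oxygen.
The molecule has an acyl chloride (-C(=O)Cl), but the carbonyl is bonded to Cl, not to an -OH oxygen; nothing else fits, so there are 0 matches.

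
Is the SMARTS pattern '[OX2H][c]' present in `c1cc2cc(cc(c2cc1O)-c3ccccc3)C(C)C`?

Yes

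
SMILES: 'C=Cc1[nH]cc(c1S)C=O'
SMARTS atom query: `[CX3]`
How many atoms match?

Check the 10 heavy atoms by environment: 1× n (aromatic, X3) → no; 4× c (aromatic, X3) → no; 3× C (X3) → match; 1× S (X2) → no; 1× O (X1) → no.
That gives 3 matching atoms.

3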